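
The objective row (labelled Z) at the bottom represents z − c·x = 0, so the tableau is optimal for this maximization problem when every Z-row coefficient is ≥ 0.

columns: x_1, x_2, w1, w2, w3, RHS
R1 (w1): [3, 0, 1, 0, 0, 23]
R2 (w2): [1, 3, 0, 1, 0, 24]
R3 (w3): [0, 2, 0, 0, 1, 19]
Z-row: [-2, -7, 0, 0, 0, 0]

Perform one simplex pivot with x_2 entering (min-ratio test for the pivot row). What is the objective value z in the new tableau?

Ratio test on column x_2 — row 1: entry 0 ≤ 0; row 2: 24/3 = 8; row 3: 19/2 = 19/2. Minimum is 8 at row 2 (w2 leaves); pivot element 3.
Pivot on row 2; the Z-row RHS becomes 0 − (-7)·8 = 56.

56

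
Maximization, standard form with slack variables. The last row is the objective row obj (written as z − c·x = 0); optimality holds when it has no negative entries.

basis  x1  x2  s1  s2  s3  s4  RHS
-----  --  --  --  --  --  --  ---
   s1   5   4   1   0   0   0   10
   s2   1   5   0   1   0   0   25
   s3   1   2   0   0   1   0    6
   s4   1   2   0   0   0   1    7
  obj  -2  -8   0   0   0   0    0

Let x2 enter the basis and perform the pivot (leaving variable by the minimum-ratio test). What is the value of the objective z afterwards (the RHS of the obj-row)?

Ratio test on column x2 — row 1: 10/4 = 5/2; row 2: 25/5 = 5; row 3: 6/2 = 3; row 4: 7/2 = 7/2. Minimum is 5/2 at row 1 (s1 leaves); pivot element 4.
Pivot on row 1; the obj-row RHS becomes 0 − (-8)·(5/2) = 20.

20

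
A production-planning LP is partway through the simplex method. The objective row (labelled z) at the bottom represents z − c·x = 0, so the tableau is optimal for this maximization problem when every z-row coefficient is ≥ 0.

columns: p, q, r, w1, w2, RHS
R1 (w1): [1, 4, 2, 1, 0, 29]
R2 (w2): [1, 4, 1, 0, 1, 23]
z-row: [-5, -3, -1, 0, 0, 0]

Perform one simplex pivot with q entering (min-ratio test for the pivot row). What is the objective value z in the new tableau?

69/4

Ratio test on column q — row 1: 29/4 = 29/4; row 2: 23/4 = 23/4. Minimum is 23/4 at row 2 (w2 leaves); pivot element 4.
Pivot on row 2; the z-row RHS becomes 0 − (-3)·(23/4) = 69/4.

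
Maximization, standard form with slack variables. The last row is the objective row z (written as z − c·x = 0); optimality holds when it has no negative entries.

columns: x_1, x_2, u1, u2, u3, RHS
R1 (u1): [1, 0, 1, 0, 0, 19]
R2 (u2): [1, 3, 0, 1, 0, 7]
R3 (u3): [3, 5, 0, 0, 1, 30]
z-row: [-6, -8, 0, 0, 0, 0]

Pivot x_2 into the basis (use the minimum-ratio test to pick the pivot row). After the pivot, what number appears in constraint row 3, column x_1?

4/3

Ratio test on column x_2 — row 1: entry 0 ≤ 0; row 2: 7/3 = 7/3; row 3: 30/5 = 6. Minimum is 7/3 at row 2 (u2 leaves); pivot element 3.
Divide row 2 by 3; eliminate column x_2 from the other rows.
Row 3 update in column x_1: 3 − 5·(1/3) = 4/3.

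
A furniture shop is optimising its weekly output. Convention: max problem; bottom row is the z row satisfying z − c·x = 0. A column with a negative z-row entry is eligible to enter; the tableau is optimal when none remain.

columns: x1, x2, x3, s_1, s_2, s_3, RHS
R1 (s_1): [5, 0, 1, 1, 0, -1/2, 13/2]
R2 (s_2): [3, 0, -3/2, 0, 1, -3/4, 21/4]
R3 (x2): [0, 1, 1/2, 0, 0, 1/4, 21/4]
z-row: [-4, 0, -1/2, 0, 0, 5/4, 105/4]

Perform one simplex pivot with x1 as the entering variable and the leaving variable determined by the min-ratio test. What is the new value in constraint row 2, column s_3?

-9/20

Ratio test on column x1 — row 1: (13/2)/5 = 13/10; row 2: (21/4)/3 = 7/4; row 3: entry 0 ≤ 0. Minimum is 13/10 at row 1 (s_1 leaves); pivot element 5.
Divide row 1 by 5; eliminate column x1 from the other rows.
Row 2 update in column s_3: -3/4 − 3·(-1/10) = -9/20.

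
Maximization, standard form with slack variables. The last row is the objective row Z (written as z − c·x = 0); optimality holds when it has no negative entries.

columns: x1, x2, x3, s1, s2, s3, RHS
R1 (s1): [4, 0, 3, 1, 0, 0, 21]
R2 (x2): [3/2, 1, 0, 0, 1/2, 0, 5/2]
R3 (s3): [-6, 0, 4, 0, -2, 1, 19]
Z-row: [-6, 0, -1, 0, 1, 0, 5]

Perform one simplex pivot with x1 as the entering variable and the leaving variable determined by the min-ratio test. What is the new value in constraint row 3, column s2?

Ratio test on column x1 — row 1: 21/4 = 21/4; row 2: (5/2)/(3/2) = 5/3; row 3: entry -6 ≤ 0. Minimum is 5/3 at row 2 (x2 leaves); pivot element 3/2.
Divide row 2 by 3/2; eliminate column x1 from the other rows.
Row 3 update in column s2: -2 − (-6)·(1/3) = 0.

0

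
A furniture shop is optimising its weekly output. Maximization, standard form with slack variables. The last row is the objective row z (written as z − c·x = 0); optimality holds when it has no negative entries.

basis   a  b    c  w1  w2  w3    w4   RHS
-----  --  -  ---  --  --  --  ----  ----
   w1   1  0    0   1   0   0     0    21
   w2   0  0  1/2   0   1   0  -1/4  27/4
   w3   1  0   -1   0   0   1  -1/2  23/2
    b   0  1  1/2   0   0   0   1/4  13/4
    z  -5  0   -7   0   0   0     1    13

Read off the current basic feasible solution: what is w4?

0

w4 is not in the basis, so in the current basic feasible solution w4 = 0.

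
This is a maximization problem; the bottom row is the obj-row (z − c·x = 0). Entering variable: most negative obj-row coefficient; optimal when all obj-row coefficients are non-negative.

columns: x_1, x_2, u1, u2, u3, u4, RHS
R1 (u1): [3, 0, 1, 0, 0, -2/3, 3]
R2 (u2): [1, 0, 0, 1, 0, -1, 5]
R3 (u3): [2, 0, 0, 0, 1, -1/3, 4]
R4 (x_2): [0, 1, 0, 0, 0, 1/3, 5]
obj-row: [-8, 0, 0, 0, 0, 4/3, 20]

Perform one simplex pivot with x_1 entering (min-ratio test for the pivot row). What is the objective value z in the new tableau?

Ratio test on column x_1 — row 1: 3/3 = 1; row 2: 5/1 = 5; row 3: 4/2 = 2; row 4: entry 0 ≤ 0. Minimum is 1 at row 1 (u1 leaves); pivot element 3.
Pivot on row 1; the obj-row RHS becomes 20 − (-8)·1 = 28.

28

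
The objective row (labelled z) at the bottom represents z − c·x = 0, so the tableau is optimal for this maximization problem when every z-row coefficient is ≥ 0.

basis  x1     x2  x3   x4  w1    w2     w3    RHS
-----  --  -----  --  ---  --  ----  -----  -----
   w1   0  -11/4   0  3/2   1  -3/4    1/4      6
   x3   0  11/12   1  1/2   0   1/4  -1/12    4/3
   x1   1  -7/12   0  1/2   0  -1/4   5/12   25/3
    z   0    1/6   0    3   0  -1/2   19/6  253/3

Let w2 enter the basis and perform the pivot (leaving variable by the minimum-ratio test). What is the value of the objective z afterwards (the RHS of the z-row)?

87

Ratio test on column w2 — row 1: entry -3/4 ≤ 0; row 2: (4/3)/(1/4) = 16/3; row 3: entry -1/4 ≤ 0. Minimum is 16/3 at row 2 (x3 leaves); pivot element 1/4.
Pivot on row 2; the z-row RHS becomes 253/3 − (-1/2)·(16/3) = 87.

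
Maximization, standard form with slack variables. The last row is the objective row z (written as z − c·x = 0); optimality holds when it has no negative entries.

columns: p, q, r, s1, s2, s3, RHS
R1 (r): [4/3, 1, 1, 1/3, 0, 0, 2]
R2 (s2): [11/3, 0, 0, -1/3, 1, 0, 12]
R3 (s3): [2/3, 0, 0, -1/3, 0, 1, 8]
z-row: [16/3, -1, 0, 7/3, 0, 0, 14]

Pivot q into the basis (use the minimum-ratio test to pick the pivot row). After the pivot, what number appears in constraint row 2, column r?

Ratio test on column q — row 1: 2/1 = 2; row 2: entry 0 ≤ 0; row 3: entry 0 ≤ 0. Minimum is 2 at row 1 (r leaves); pivot element 1.
Divide row 1 by 1; eliminate column q from the other rows.
Row 2 update in column r: 0 − 0·1 = 0.

0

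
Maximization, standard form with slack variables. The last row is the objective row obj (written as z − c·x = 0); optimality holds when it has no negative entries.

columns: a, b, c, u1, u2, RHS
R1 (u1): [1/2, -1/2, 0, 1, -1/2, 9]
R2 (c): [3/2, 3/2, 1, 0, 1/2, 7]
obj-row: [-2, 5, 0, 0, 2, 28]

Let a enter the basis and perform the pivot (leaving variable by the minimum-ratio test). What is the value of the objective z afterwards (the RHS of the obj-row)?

Ratio test on column a — row 1: 9/(1/2) = 18; row 2: 7/(3/2) = 14/3. Minimum is 14/3 at row 2 (c leaves); pivot element 3/2.
Pivot on row 2; the obj-row RHS becomes 28 − (-2)·(14/3) = 112/3.

112/3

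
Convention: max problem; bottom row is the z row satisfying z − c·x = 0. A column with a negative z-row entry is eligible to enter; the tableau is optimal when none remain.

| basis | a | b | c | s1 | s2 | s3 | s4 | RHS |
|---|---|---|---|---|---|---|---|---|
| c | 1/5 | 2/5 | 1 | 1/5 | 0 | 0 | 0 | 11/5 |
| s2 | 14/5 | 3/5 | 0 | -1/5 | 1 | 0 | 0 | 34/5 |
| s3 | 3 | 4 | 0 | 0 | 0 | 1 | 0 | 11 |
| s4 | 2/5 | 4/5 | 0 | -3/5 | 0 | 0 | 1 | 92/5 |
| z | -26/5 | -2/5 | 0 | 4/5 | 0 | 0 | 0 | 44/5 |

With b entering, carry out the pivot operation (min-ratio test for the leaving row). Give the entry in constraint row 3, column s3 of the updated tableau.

Ratio test on column b — row 1: (11/5)/(2/5) = 11/2; row 2: (34/5)/(3/5) = 34/3; row 3: 11/4 = 11/4; row 4: (92/5)/(4/5) = 23. Minimum is 11/4 at row 3 (s3 leaves); pivot element 4.
Divide row 3 by 4; eliminate column b from the other rows.
In the new row 3, the s3 entry is the old entry divided by the pivot: 1/4 = 1/4.

1/4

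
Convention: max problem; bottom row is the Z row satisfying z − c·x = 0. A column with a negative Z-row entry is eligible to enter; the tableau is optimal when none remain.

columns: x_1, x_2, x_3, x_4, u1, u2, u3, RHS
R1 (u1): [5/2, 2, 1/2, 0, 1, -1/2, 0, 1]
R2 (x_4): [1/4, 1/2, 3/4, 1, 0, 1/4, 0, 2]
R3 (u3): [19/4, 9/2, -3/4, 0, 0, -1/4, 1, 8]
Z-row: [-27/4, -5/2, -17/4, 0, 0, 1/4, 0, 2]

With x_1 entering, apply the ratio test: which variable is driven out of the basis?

Column x_1 entries and ratios — u1: 1/(5/2) = 2/5; x_4: 2/(1/4) = 8; u3: 8/(19/4) = 32/19.
Smallest ratio is 2/5 in the row of u1, so u1 leaves.

u1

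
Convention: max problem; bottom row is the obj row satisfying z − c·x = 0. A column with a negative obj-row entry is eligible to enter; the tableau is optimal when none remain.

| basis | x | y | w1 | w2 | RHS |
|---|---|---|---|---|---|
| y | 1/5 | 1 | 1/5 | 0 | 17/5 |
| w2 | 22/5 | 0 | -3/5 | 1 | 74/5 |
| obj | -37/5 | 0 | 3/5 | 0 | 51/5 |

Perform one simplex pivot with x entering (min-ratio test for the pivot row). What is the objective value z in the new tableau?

386/11

Ratio test on column x — row 1: (17/5)/(1/5) = 17; row 2: (74/5)/(22/5) = 37/11. Minimum is 37/11 at row 2 (w2 leaves); pivot element 22/5.
Pivot on row 2; the obj-row RHS becomes 51/5 − (-37/5)·(37/11) = 386/11.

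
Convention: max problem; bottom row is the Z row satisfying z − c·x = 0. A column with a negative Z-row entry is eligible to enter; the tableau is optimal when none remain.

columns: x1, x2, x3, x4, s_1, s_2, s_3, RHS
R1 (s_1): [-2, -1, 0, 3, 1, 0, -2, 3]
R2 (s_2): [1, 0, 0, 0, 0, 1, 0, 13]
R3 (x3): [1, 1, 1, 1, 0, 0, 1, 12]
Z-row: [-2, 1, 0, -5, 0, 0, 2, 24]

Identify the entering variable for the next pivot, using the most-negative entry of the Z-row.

Negative Z-row entries: x1: -2, x4: -5.
The most negative is -5 in column x4, so x4 enters.

x4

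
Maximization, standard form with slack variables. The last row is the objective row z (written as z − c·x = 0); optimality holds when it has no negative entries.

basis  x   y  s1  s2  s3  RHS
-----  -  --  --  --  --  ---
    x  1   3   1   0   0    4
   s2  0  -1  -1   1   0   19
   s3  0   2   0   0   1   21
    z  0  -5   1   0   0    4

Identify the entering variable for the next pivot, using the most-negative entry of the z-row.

Negative z-row entries: y: -5.
The most negative is -5 in column y, so y enters.

y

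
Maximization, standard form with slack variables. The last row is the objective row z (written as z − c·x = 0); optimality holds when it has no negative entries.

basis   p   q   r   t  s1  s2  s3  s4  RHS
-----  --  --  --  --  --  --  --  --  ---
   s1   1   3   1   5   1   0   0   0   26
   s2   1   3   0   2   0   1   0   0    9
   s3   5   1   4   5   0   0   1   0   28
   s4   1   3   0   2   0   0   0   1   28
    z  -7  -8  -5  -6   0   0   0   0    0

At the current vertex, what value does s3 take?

28

s3 is basic (row 3); its value is the RHS of that row, 28.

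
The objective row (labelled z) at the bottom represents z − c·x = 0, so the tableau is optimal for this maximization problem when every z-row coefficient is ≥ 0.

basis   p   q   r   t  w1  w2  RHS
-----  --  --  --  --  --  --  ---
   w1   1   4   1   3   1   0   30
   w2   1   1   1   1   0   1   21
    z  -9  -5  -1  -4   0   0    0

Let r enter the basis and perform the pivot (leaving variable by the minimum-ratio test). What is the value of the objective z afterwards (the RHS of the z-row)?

Ratio test on column r — row 1: 30/1 = 30; row 2: 21/1 = 21. Minimum is 21 at row 2 (w2 leaves); pivot element 1.
Pivot on row 2; the z-row RHS becomes 0 − (-1)·21 = 21.

21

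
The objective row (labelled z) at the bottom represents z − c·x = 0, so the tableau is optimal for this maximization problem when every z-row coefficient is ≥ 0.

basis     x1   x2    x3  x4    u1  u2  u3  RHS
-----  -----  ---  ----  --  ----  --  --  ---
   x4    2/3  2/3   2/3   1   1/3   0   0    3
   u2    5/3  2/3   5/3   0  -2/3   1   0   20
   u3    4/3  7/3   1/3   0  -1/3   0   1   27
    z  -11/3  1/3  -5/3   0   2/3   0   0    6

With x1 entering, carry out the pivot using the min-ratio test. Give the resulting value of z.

Ratio test on column x1 — row 1: 3/(2/3) = 9/2; row 2: 20/(5/3) = 12; row 3: 27/(4/3) = 81/4. Minimum is 9/2 at row 1 (x4 leaves); pivot element 2/3.
Pivot on row 1; the z-row RHS becomes 6 − (-11/3)·(9/2) = 45/2.

45/2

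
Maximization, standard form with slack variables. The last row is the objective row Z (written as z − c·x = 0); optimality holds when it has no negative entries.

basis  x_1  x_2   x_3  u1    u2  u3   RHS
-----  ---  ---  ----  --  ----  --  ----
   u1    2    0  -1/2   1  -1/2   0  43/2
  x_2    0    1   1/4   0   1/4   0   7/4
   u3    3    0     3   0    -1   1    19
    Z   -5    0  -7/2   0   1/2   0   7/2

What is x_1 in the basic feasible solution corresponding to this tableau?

0

x_1 is not in the basis, so in the current basic feasible solution x_1 = 0.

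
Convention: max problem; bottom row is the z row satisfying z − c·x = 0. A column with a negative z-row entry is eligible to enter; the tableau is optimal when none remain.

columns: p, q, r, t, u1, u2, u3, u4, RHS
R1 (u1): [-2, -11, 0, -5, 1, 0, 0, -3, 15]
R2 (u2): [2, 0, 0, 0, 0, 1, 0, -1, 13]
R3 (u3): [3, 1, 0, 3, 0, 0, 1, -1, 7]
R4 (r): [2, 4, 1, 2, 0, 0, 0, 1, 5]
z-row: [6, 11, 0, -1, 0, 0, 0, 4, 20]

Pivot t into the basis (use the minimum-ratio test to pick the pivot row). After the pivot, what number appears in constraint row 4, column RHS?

1/3

Ratio test on column t — row 1: entry -5 ≤ 0; row 2: entry 0 ≤ 0; row 3: 7/3 = 7/3; row 4: 5/2 = 5/2. Minimum is 7/3 at row 3 (u3 leaves); pivot element 3.
Divide row 3 by 3; eliminate column t from the other rows.
Row 4 update in column RHS: 5 − 2·(7/3) = 1/3.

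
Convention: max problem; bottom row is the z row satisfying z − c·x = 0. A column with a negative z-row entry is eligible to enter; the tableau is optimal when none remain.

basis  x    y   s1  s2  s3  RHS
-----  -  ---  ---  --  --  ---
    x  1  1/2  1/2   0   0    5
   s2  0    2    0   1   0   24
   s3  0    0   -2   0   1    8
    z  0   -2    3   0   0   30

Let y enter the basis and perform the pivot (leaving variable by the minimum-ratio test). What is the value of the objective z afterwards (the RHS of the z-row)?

50

Ratio test on column y — row 1: 5/(1/2) = 10; row 2: 24/2 = 12; row 3: entry 0 ≤ 0. Minimum is 10 at row 1 (x leaves); pivot element 1/2.
Pivot on row 1; the z-row RHS becomes 30 − (-2)·10 = 50.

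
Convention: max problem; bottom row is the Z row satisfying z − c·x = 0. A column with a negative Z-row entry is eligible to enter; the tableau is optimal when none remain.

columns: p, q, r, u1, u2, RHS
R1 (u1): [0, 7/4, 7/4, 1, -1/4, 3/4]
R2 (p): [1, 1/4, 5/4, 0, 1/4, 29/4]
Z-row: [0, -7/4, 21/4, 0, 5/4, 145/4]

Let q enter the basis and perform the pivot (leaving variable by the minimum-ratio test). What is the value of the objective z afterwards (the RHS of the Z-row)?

Ratio test on column q — row 1: (3/4)/(7/4) = 3/7; row 2: (29/4)/(1/4) = 29. Minimum is 3/7 at row 1 (u1 leaves); pivot element 7/4.
Pivot on row 1; the Z-row RHS becomes 145/4 − (-7/4)·(3/7) = 37.

37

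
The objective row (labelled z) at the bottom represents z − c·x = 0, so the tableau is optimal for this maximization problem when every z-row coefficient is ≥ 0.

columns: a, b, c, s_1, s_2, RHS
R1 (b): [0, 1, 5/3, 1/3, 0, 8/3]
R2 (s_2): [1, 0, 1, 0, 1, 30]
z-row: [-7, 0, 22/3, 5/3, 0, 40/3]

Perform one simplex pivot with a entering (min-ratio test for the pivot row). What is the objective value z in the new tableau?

670/3

Ratio test on column a — row 1: entry 0 ≤ 0; row 2: 30/1 = 30. Minimum is 30 at row 2 (s_2 leaves); pivot element 1.
Pivot on row 2; the z-row RHS becomes 40/3 − (-7)·30 = 670/3.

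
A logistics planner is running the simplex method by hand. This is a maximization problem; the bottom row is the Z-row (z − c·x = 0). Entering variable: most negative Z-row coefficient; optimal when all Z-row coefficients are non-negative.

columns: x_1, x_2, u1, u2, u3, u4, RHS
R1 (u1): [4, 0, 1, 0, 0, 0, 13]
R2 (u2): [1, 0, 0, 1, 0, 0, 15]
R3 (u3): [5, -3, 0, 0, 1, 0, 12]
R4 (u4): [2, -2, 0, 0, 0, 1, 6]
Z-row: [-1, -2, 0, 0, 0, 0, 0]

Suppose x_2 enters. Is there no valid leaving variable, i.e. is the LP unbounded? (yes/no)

Every constraint-row entry in column x_2 is ≤ 0, so increasing x_2 is unbounded.

yes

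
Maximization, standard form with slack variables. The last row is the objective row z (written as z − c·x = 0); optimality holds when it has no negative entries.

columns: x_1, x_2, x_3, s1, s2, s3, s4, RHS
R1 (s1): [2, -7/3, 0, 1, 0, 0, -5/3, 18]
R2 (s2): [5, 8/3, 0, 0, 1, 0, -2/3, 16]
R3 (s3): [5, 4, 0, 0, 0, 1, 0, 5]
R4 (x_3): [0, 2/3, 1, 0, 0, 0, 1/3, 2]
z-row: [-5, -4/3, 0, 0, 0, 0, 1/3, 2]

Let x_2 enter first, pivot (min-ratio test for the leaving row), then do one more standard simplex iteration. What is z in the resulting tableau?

7

Ratio test on column x_2 — row 1: entry -7/3 ≤ 0; row 2: 16/(8/3) = 6; row 3: 5/4 = 5/4; row 4: 2/(2/3) = 3. Minimum is 5/4 at row 3 (s3 leaves); pivot element 4.
Pivot on row 3; the z-row RHS becomes 2 − (-4/3)·(5/4) = 11/3.
Next entering variable (most negative z-row entry -10/3): x_1.
Ratio test on column x_1 — row 1: (251/12)/(59/12) = 251/59; row 2: (38/3)/(5/3) = 38/5; row 3: (5/4)/(5/4) = 1; row 4: entry -5/6 ≤ 0. Minimum is 1 at row 3 (x_2 leaves); pivot element 5/4.
After the second pivot the z-row RHS is 11/3 − (-10/3)·1 = 7.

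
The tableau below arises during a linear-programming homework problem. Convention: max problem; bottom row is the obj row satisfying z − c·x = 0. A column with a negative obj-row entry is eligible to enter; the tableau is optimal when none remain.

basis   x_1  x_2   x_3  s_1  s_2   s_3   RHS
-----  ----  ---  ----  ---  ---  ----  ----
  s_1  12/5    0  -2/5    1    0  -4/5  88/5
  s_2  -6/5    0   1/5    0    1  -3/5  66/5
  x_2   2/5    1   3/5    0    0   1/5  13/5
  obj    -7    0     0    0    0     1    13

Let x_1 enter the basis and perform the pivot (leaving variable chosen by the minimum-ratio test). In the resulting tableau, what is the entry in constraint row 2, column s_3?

Ratio test on column x_1 — row 1: (88/5)/(12/5) = 22/3; row 2: entry -6/5 ≤ 0; row 3: (13/5)/(2/5) = 13/2. Minimum is 13/2 at row 3 (x_2 leaves); pivot element 2/5.
Divide row 3 by 2/5; eliminate column x_1 from the other rows.
Row 2 update in column s_3: -3/5 − (-6/5)·(1/2) = 0.

0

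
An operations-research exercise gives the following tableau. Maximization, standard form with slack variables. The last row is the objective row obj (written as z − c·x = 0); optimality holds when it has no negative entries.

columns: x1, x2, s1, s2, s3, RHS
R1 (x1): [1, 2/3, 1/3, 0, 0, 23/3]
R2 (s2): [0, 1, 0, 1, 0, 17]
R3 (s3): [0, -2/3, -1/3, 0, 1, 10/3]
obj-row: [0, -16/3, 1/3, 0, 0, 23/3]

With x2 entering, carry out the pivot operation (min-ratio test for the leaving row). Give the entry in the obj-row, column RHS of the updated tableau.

69

Ratio test on column x2 — row 1: (23/3)/(2/3) = 23/2; row 2: 17/1 = 17; row 3: entry -2/3 ≤ 0. Minimum is 23/2 at row 1 (x1 leaves); pivot element 2/3.
Divide row 1 by 2/3; eliminate column x2 from the other rows.
obj-row update in column RHS: 23/3 − (-16/3)·(23/2) = 69.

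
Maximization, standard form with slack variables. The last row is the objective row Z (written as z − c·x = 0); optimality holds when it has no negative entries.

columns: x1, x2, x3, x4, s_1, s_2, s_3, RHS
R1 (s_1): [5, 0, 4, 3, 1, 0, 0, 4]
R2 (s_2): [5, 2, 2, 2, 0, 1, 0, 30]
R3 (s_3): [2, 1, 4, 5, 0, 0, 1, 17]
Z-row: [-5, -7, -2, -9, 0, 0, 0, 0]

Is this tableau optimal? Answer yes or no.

no

The Z-row has a negative entry -9 in column x4, so it is not optimal.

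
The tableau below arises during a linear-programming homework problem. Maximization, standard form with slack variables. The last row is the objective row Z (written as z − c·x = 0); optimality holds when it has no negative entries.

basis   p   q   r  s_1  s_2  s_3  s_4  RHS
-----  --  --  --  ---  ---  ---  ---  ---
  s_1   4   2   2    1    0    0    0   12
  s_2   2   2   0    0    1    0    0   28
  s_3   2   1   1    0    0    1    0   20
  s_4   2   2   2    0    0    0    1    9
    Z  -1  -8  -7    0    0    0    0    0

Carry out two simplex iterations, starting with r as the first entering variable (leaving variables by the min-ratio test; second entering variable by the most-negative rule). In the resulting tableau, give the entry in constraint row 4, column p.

Ratio test on column r — row 1: 12/2 = 6; row 2: entry 0 ≤ 0; row 3: 20/1 = 20; row 4: 9/2 = 9/2. Minimum is 9/2 at row 4 (s_4 leaves); pivot element 2.
Divide row 4 by 2; eliminate column r from the other rows.
Second iteration: most negative Z-row entry is -1 in column q, so q enters.
Ratio test on column q — row 1: entry 0 ≤ 0; row 2: 28/2 = 14; row 3: entry 0 ≤ 0; row 4: (9/2)/1 = 9/2. Minimum is 9/2 at row 4 (r leaves); pivot element 1.
Divide row 4 by 1; eliminate column q from the other rows.
After both pivots, the entry at constraint row 4, column p is 1.

1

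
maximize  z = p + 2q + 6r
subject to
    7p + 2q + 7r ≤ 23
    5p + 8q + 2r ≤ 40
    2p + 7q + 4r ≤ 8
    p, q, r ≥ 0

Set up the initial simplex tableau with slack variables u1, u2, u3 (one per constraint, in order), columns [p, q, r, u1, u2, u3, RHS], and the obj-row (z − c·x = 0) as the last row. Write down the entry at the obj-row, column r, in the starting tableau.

-6

The obj-row carries the negated objective coefficients: the r entry is -6.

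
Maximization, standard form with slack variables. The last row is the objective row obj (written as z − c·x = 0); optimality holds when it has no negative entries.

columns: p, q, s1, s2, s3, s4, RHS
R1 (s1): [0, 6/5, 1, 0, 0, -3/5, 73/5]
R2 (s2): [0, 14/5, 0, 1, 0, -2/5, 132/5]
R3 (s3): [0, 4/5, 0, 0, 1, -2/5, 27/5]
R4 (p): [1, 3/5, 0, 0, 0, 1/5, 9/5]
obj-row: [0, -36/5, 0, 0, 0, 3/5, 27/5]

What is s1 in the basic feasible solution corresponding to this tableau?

73/5

s1 is basic (row 1); its value is the RHS of that row, 73/5.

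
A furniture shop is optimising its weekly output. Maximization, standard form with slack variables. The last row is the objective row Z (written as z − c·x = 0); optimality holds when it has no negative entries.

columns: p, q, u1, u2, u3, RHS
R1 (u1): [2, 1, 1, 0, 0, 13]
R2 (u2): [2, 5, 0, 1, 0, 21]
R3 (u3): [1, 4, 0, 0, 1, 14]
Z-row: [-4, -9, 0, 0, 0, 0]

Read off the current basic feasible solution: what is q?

0

q is not in the basis, so in the current basic feasible solution q = 0.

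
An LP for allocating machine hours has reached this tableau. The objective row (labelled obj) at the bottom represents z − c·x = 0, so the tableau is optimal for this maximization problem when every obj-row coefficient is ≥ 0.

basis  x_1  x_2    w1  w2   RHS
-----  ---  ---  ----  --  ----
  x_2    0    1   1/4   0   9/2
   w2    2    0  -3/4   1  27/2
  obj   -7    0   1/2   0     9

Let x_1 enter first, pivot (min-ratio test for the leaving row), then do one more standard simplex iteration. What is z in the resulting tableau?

189/2

Ratio test on column x_1 — row 1: entry 0 ≤ 0; row 2: (27/2)/2 = 27/4. Minimum is 27/4 at row 2 (w2 leaves); pivot element 2.
Pivot on row 2; the obj-row RHS becomes 9 − (-7)·(27/4) = 225/4.
Next entering variable (most negative obj-row entry -17/8): w1.
Ratio test on column w1 — row 1: (9/2)/(1/4) = 18; row 2: entry -3/8 ≤ 0. Minimum is 18 at row 1 (x_2 leaves); pivot element 1/4.
After the second pivot the obj-row RHS is 225/4 − (-17/8)·18 = 189/2.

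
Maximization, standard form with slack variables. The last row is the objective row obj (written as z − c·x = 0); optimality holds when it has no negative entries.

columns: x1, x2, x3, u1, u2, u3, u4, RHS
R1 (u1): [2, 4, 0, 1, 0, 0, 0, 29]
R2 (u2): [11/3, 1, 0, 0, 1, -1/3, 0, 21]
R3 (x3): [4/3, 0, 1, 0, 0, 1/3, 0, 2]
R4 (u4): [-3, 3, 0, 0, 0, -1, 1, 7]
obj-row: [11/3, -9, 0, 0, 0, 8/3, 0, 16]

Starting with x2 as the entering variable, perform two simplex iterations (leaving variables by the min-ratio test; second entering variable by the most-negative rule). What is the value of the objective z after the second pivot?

Ratio test on column x2 — row 1: 29/4 = 29/4; row 2: 21/1 = 21; row 3: entry 0 ≤ 0; row 4: 7/3 = 7/3. Minimum is 7/3 at row 4 (u4 leaves); pivot element 3.
Pivot on row 4; the obj-row RHS becomes 16 − (-9)·(7/3) = 37.
Next entering variable (most negative obj-row entry -16/3): x1.
Ratio test on column x1 — row 1: (59/3)/6 = 59/18; row 2: (56/3)/(14/3) = 4; row 3: 2/(4/3) = 3/2; row 4: entry -1 ≤ 0. Minimum is 3/2 at row 3 (x3 leaves); pivot element 4/3.
After the second pivot the obj-row RHS is 37 − (-16/3)·(3/2) = 45.

45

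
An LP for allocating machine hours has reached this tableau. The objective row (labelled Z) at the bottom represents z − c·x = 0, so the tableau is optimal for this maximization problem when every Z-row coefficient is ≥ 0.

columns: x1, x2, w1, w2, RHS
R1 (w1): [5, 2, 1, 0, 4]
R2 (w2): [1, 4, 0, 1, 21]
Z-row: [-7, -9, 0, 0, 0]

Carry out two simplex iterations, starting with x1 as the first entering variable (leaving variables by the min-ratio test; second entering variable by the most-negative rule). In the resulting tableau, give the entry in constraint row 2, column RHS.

Ratio test on column x1 — row 1: 4/5 = 4/5; row 2: 21/1 = 21. Minimum is 4/5 at row 1 (w1 leaves); pivot element 5.
Divide row 1 by 5; eliminate column x1 from the other rows.
Second iteration: most negative Z-row entry is -31/5 in column x2, so x2 enters.
Ratio test on column x2 — row 1: (4/5)/(2/5) = 2; row 2: (101/5)/(18/5) = 101/18. Minimum is 2 at row 1 (x1 leaves); pivot element 2/5.
Divide row 1 by 2/5; eliminate column x2 from the other rows.
After both pivots, the entry at constraint row 2, column RHS is 13.

13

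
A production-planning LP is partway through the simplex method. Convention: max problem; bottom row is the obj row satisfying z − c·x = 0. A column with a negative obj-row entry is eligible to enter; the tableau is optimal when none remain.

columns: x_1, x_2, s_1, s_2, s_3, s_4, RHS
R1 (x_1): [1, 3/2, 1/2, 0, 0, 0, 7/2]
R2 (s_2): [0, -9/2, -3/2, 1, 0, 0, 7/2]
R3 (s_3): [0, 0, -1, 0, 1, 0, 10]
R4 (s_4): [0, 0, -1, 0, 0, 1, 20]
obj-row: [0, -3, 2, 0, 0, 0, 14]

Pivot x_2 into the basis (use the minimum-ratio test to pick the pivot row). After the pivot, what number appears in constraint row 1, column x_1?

Ratio test on column x_2 — row 1: (7/2)/(3/2) = 7/3; row 2: entry -9/2 ≤ 0; row 3: entry 0 ≤ 0; row 4: entry 0 ≤ 0. Minimum is 7/3 at row 1 (x_1 leaves); pivot element 3/2.
Divide row 1 by 3/2; eliminate column x_2 from the other rows.
In the new row 1, the x_1 entry is the old entry divided by the pivot: 1/(3/2) = 2/3.

2/3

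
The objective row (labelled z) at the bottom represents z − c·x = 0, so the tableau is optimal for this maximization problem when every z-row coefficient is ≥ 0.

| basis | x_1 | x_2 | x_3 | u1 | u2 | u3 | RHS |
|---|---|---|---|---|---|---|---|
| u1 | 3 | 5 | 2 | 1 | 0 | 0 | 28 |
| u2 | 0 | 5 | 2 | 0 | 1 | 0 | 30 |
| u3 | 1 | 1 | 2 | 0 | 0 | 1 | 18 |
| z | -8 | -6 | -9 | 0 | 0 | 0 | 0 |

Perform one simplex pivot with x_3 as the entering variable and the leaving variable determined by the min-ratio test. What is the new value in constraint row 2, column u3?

Ratio test on column x_3 — row 1: 28/2 = 14; row 2: 30/2 = 15; row 3: 18/2 = 9. Minimum is 9 at row 3 (u3 leaves); pivot element 2.
Divide row 3 by 2; eliminate column x_3 from the other rows.
Row 2 update in column u3: 0 − 2·(1/2) = -1.

-1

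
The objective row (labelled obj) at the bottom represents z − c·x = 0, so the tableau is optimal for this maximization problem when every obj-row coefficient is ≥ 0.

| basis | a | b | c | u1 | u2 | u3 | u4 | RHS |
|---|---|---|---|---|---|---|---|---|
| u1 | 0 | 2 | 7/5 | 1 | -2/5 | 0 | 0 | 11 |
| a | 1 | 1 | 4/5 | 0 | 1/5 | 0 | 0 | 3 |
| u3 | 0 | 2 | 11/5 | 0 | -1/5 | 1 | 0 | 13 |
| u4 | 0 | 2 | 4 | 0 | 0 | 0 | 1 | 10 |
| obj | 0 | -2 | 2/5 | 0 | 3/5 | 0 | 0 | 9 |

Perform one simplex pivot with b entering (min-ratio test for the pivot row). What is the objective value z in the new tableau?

Ratio test on column b — row 1: 11/2 = 11/2; row 2: 3/1 = 3; row 3: 13/2 = 13/2; row 4: 10/2 = 5. Minimum is 3 at row 2 (a leaves); pivot element 1.
Pivot on row 2; the obj-row RHS becomes 9 − (-2)·3 = 15.

15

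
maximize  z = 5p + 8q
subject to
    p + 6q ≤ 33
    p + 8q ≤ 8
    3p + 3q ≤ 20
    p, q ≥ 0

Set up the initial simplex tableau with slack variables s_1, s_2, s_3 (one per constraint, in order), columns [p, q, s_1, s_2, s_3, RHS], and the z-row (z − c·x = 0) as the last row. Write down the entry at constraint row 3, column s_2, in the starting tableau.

0

Slack s_2 belongs to constraint 2; its column is the unit vector e_2, so the entry in row 3 is 0.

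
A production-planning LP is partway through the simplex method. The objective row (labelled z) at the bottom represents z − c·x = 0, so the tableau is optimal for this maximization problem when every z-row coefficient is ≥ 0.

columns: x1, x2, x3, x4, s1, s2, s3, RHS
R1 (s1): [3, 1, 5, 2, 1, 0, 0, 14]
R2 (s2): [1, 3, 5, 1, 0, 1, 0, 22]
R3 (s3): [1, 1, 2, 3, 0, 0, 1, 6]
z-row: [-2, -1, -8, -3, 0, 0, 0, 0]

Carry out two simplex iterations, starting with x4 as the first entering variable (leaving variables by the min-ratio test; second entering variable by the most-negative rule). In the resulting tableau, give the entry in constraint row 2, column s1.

Ratio test on column x4 — row 1: 14/2 = 7; row 2: 22/1 = 22; row 3: 6/3 = 2. Minimum is 2 at row 3 (s3 leaves); pivot element 3.
Divide row 3 by 3; eliminate column x4 from the other rows.
Second iteration: most negative z-row entry is -6 in column x3, so x3 enters.
Ratio test on column x3 — row 1: 10/(11/3) = 30/11; row 2: 20/(13/3) = 60/13; row 3: 2/(2/3) = 3. Minimum is 30/11 at row 1 (s1 leaves); pivot element 11/3.
Divide row 1 by 11/3; eliminate column x3 from the other rows.
After both pivots, the entry at constraint row 2, column s1 is -13/11.

-13/11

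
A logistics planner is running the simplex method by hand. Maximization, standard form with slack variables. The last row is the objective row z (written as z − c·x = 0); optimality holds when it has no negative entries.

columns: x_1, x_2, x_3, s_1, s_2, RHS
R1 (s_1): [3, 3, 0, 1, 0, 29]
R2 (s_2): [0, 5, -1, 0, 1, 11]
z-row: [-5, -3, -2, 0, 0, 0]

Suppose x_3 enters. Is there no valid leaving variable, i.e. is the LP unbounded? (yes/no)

Every constraint-row entry in column x_3 is ≤ 0, so increasing x_3 is unbounded.

yes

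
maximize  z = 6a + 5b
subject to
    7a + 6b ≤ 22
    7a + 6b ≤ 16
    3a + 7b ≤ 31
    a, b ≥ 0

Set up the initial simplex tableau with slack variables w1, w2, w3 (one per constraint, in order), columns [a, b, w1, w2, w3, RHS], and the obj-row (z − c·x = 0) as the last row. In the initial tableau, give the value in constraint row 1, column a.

Constraint 1 has coefficient 7 on a.

7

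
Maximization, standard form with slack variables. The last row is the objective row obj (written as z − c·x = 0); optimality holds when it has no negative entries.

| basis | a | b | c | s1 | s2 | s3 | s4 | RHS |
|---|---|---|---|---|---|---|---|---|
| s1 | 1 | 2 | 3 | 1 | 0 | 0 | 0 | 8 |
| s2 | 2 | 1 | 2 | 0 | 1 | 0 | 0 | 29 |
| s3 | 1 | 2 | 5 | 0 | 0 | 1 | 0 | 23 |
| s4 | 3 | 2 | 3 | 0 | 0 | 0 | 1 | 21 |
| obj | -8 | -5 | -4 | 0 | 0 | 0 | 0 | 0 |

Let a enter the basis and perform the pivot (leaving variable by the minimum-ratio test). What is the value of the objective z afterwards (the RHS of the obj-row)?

56

Ratio test on column a — row 1: 8/1 = 8; row 2: 29/2 = 29/2; row 3: 23/1 = 23; row 4: 21/3 = 7. Minimum is 7 at row 4 (s4 leaves); pivot element 3.
Pivot on row 4; the obj-row RHS becomes 0 − (-8)·7 = 56.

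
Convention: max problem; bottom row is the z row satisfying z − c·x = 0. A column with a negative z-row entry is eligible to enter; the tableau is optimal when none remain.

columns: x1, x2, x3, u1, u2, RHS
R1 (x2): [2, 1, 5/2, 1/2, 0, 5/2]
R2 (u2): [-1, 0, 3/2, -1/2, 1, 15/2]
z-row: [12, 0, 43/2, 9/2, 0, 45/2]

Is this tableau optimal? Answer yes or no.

yes

Every z-row coefficient is ≥ 0, so the tableau is optimal.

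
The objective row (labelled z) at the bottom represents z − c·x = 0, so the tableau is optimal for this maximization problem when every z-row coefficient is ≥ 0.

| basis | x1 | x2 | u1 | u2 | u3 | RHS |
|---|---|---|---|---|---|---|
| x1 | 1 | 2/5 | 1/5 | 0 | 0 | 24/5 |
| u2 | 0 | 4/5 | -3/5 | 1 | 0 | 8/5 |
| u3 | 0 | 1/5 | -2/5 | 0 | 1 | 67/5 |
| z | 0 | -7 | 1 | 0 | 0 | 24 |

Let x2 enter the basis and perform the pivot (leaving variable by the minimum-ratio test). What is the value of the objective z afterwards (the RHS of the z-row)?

38

Ratio test on column x2 — row 1: (24/5)/(2/5) = 12; row 2: (8/5)/(4/5) = 2; row 3: (67/5)/(1/5) = 67. Minimum is 2 at row 2 (u2 leaves); pivot element 4/5.
Pivot on row 2; the z-row RHS becomes 24 − (-7)·2 = 38.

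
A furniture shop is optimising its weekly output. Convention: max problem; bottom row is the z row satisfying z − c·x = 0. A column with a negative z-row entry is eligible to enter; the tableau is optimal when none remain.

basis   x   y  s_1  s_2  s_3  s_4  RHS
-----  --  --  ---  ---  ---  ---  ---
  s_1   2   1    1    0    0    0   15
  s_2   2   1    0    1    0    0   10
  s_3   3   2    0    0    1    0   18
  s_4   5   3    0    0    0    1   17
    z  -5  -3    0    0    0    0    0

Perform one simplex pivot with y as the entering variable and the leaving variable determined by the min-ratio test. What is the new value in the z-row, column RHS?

17

Ratio test on column y — row 1: 15/1 = 15; row 2: 10/1 = 10; row 3: 18/2 = 9; row 4: 17/3 = 17/3. Minimum is 17/3 at row 4 (s_4 leaves); pivot element 3.
Divide row 4 by 3; eliminate column y from the other rows.
z-row update in column RHS: 0 − (-3)·(17/3) = 17.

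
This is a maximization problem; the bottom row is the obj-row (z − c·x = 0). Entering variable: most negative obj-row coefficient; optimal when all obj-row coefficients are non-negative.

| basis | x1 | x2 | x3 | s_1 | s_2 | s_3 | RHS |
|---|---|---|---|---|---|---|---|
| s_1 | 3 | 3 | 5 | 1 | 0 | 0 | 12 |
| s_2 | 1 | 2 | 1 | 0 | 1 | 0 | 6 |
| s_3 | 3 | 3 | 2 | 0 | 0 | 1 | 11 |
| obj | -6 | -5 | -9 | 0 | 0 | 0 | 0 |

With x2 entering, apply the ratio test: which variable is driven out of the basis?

Column x2 entries and ratios — s_1: 12/3 = 4; s_2: 6/2 = 3; s_3: 11/3 = 11/3.
Smallest ratio is 3 in the row of s_2, so s_2 leaves.

s_2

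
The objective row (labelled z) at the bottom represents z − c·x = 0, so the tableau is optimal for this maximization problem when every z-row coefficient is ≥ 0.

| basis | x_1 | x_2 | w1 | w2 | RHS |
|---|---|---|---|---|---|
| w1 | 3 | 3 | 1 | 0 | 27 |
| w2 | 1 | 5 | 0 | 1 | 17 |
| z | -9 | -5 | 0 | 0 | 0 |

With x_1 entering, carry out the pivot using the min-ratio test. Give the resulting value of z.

81

Ratio test on column x_1 — row 1: 27/3 = 9; row 2: 17/1 = 17. Minimum is 9 at row 1 (w1 leaves); pivot element 3.
Pivot on row 1; the z-row RHS becomes 0 − (-9)·9 = 81.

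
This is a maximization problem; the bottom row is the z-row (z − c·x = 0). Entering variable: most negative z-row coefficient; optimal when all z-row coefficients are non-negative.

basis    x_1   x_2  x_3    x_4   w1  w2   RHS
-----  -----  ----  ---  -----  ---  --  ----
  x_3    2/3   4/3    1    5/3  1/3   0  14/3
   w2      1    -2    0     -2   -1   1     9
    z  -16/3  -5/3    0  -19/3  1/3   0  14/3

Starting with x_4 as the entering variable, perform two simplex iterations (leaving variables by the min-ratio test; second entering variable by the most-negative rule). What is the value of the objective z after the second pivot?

Ratio test on column x_4 — row 1: (14/3)/(5/3) = 14/5; row 2: entry -2 ≤ 0. Minimum is 14/5 at row 1 (x_3 leaves); pivot element 5/3.
Pivot on row 1; the z-row RHS becomes 14/3 − (-19/3)·(14/5) = 112/5.
Next entering variable (most negative z-row entry -14/5): x_1.
Ratio test on column x_1 — row 1: (14/5)/(2/5) = 7; row 2: (73/5)/(9/5) = 73/9. Minimum is 7 at row 1 (x_4 leaves); pivot element 2/5.
After the second pivot the z-row RHS is 112/5 − (-14/5)·7 = 42.

42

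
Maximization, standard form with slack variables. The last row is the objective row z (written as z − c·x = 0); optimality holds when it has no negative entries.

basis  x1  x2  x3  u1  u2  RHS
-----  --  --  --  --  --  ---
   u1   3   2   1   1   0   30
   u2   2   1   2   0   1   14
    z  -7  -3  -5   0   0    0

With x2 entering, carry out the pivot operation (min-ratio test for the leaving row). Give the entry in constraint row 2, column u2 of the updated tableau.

Ratio test on column x2 — row 1: 30/2 = 15; row 2: 14/1 = 14. Minimum is 14 at row 2 (u2 leaves); pivot element 1.
Divide row 2 by 1; eliminate column x2 from the other rows.
In the new row 2, the u2 entry is the old entry divided by the pivot: 1/1 = 1.

1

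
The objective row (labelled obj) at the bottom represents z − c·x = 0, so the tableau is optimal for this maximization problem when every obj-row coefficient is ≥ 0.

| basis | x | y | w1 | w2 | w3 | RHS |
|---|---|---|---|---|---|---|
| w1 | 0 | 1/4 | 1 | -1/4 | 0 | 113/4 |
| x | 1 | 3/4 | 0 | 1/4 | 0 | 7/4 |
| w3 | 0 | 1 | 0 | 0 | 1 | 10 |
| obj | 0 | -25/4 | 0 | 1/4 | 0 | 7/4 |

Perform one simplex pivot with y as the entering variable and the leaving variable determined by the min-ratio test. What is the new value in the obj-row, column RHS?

Ratio test on column y — row 1: (113/4)/(1/4) = 113; row 2: (7/4)/(3/4) = 7/3; row 3: 10/1 = 10. Minimum is 7/3 at row 2 (x leaves); pivot element 3/4.
Divide row 2 by 3/4; eliminate column y from the other rows.
obj-row update in column RHS: 7/4 − (-25/4)·(7/3) = 49/3.

49/3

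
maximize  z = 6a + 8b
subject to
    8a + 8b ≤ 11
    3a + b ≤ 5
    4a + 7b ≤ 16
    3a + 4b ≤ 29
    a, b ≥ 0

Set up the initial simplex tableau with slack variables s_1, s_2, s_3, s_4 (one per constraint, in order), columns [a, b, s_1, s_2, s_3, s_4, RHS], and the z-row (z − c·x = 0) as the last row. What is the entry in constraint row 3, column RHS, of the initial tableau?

16

The RHS of constraint 3 is b_3 = 16.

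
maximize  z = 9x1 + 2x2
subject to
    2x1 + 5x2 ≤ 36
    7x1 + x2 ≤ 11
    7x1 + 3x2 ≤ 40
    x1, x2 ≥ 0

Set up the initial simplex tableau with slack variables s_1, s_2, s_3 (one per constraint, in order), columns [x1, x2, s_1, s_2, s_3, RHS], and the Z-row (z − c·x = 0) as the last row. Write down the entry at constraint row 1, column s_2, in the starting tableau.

Slack s_2 belongs to constraint 2; its column is the unit vector e_2, so the entry in row 1 is 0.

0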